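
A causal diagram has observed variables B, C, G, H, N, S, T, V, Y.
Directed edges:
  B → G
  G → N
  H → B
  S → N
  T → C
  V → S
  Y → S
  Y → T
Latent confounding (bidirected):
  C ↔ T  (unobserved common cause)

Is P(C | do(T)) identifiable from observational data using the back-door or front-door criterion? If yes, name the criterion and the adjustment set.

P(C|do(T)): not identifiable (no BD/FD set).

desc(T)\{T}={C}; candidates ⊆ {B,G,H,N,S,V,Y}.
T↔C: latent back-door arc(s) into T.
size 0: {}; under {} T still reaches {C,N,S,Y} ∋ C.
size 1: {B}, {G}, {H} …(+4); under {B} T still reaches {C,N,S,Y} ∋ C.
size 2: {B,G}, {B,H}, {B,N} …(+18); under {B,G} T still reaches {C,N,S,Y} ∋ C.
T↔C cannot be blocked by any observed set — no back-door set.
No mediator lies on a directed T→…→C path.
Neither criterion identifies P(C|do(T)) in this graph.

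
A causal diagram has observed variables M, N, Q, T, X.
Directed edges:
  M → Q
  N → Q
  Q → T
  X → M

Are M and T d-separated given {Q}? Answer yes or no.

Bayes-Ball from M | {Q} reaches {N,X}.
T ∉ reach(M|{Q}) ⇒ M ⊥ T | {Q}.

Yes — M ⊥ T | {Q}.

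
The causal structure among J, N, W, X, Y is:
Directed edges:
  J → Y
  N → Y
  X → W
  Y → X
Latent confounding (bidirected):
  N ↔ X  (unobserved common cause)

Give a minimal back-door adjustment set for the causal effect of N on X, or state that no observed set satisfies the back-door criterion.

N→X: no observed back-door set.

desc(N)\{N}={W,X,Y}; candidates ⊆ {J}.
N↔X: latent back-door arc(s) into N.
size 0: {}; under {} N still reaches {W,X} ∋ X.
size 1: {J}; under {J} N still reaches {W,X} ∋ X.
N↔X cannot be blocked by any observed set — no back-door set.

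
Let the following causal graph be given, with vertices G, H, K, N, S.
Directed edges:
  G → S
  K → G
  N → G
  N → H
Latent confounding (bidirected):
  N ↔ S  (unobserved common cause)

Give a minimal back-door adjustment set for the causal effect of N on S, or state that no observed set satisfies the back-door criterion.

desc(N)\{N}={G,H,S}; candidates ⊆ {K}.
N↔S: latent back-door arc(s) into N.
size 0: {}; under {} N still reaches {S} ∋ S.
size 1: {K}; under {K} N still reaches {S} ∋ S.
N↔S cannot be blocked by any observed set — no back-door set.

N→S: no observed back-door set.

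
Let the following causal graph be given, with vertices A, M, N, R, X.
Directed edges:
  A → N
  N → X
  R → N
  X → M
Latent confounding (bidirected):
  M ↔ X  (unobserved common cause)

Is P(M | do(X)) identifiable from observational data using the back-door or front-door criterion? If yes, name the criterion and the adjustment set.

P(M|do(X)): not identifiable (no BD/FD set).

desc(X)\{X}={M}; candidates ⊆ {A,N,R}.
X↔M: latent back-door arc(s) into X.
size 0: {}; under {} X still reaches {A,M,N,R} ∋ M.
size 1: {A}, {N}, {R}; under {A} X still reaches {M,N,R} ∋ M.
size 2: {A,N}, {A,R}, {N,R}; under {A,N} X still reaches {M} ∋ M.
X↔M cannot be blocked by any observed set — no back-door set.
No mediator lies on a directed X→…→M path.
Neither criterion identifies P(M|do(X)) in this graph.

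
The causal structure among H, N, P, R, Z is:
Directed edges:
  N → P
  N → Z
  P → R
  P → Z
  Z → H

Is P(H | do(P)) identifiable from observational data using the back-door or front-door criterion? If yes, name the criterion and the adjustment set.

P(H|do(P)): backdoor, adjust for {N}.

desc(P)\{P}={H,R,Z}; candidates ⊆ {N}.
size 0: {}; under {} P still reaches {H,N,Z} ∋ H.
{N}: P⊥H given {N} in G with P→· removed — back-door holds.
P(H|do(P)) = Σ_{N} P(H|P,N)·P(N).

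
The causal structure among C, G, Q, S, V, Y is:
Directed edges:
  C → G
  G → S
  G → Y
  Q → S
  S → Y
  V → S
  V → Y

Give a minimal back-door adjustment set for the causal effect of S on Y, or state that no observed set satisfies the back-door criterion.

S→Y: minimal back-door set {G, V}.

desc(S)\{S}={Y}; candidates ⊆ {C,G,Q,V}.
size 0: {}; under {} S still reaches {C,G,Q,V,Y} ∋ Y.
size 1: {C}, {G}, {Q} …(+1); under {C} S still reaches {G,Q,V,Y} ∋ Y.
{G,V}: S⊥Y given {G,V} in G with S→· removed — back-door holds.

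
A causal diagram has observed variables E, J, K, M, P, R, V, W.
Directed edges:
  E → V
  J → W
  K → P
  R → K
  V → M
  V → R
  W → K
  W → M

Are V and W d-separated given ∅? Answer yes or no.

Bayes-Ball from V | ∅ reaches {E,K,M,P,R}.
W ∉ reach(V|∅) ⇒ V ⊥ W | ∅.

Yes — V ⊥ W | ∅.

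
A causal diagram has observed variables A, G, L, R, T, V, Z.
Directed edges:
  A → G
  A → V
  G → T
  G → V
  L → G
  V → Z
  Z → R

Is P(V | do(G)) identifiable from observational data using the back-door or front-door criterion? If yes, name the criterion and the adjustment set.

P(V|do(G)): backdoor, adjust for {A}.

desc(G)\{G}={R,T,V,Z}; candidates ⊆ {A,L}.
size 0: {}; under {} G still reaches {A,L,R,V,Z} ∋ V.
{A}: G⊥V given {A} in G with G→· removed — back-door holds.
P(V|do(G)) = Σ_{A} P(V|G,A)·P(A).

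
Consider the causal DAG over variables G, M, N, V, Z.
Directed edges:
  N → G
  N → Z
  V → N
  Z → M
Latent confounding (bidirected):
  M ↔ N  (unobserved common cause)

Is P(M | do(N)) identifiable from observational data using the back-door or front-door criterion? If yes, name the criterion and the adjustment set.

desc(N)\{N}={G,M,Z}; candidates ⊆ {V}.
N↔M: latent back-door arc(s) into N.
size 0: {}; under {} N still reaches {M,V} ∋ M.
size 1: {V}; under {V} N still reaches {M} ∋ M.
N↔M cannot be blocked by any observed set — no back-door set.
{Z}: (i) intercepts every directed N→M path; (ii) no back-door N→{Z}; (iii) {N} blocks every back-door {Z}→M. Front-door holds.
P(M|do(N)) = Σ_{Z} P(Z|N) Σ_{N'} P(M|Z,N')P(N').

P(M|do(N)): frontdoor, adjust for {Z}.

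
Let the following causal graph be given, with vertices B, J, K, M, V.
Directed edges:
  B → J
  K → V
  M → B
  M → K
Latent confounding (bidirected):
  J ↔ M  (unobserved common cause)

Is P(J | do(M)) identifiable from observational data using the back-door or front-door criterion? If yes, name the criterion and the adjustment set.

P(J|do(M)): frontdoor, adjust for {B}.

desc(M)\{M}={B,J,K,V}; candidates ⊆ {—}.
M↔J: latent back-door arc(s) into M.
size 0: {}; under {} M still reaches {J} ∋ J.
M↔J cannot be blocked by any observed set — no back-door set.
{B}: (i) intercepts every directed M→J path; (ii) no back-door M→{B}; (iii) {M} blocks every back-door {B}→J. Front-door holds.
P(J|do(M)) = Σ_{B} P(B|M) Σ_{M'} P(J|B,M')P(M').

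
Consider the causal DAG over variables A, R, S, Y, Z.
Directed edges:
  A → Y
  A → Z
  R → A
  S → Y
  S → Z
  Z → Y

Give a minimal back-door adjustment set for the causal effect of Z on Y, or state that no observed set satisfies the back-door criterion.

desc(Z)\{Z}={Y}; candidates ⊆ {A,R,S}.
size 0: {}; under {} Z still reaches {A,R,S,Y} ∋ Y.
size 1: {A}, {R}, {S}; under {A} Z still reaches {S,Y} ∋ Y.
{A,S}: Z⊥Y given {A,S} in G with Z→· removed — back-door holds.

Z→Y: minimal back-door set {A, S}.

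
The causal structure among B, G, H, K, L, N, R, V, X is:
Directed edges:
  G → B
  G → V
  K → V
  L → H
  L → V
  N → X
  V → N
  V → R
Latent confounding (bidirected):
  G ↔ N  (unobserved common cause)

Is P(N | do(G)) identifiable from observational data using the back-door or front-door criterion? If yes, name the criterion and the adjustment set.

P(N|do(G)): frontdoor, adjust for {V}.

desc(G)\{G}={B,N,R,V,X}; candidates ⊆ {H,K,L}.
G↔N: latent back-door arc(s) into G.
size 0: {}; under {} G still reaches {N,X} ∋ N.
size 1: {H}, {K}, {L}; under {H} G still reaches {N,X} ∋ N.
size 2: {H,K}, {H,L}, {K,L}; under {H,K} G still reaches {N,X} ∋ N.
G↔N cannot be blocked by any observed set — no back-door set.
{V}: (i) intercepts every directed G→N path; (ii) no back-door G→{V}; (iii) {G} blocks every back-door {V}→N. Front-door holds.
P(N|do(G)) = Σ_{V} P(V|G) Σ_{G'} P(N|V,G')P(G').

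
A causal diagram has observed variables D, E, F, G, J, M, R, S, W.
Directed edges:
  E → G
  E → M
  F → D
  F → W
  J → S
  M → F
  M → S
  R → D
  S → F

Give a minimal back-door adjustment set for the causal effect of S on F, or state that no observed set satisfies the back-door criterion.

S→F: minimal back-door set {M}.

desc(S)\{S}={D,F,W}; candidates ⊆ {E,G,J,M,R}.
size 0: {}; under {} S still reaches {D,E,F,G,J,M,W} ∋ F.
{M}: S⊥F given {M} in G with S→· removed — back-door holds.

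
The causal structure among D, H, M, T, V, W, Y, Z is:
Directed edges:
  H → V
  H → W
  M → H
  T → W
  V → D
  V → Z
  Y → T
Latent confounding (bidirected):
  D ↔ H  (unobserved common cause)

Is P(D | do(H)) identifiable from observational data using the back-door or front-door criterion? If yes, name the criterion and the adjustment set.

desc(H)\{H}={D,V,W,Z}; candidates ⊆ {M,T,Y}.
H↔D: latent back-door arc(s) into H.
size 0: {}; under {} H still reaches {D,M} ∋ D.
size 1: {M}, {T}, {Y}; under {M} H still reaches {D} ∋ D.
size 2: {M,T}, {M,Y}, {T,Y}; under {M,T} H still reaches {D} ∋ D.
H↔D cannot be blocked by any observed set — no back-door set.
{V}: (i) intercepts every directed H→D path; (ii) no back-door H→{V}; (iii) {H} blocks every back-door {V}→D. Front-door holds.
P(D|do(H)) = Σ_{V} P(V|H) Σ_{H'} P(D|V,H')P(H').

P(D|do(H)): frontdoor, adjust for {V}.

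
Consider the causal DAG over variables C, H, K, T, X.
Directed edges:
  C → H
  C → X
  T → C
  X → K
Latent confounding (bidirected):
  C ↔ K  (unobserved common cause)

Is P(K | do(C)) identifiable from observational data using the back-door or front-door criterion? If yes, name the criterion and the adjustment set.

desc(C)\{C}={H,K,X}; candidates ⊆ {T}.
C↔K: latent back-door arc(s) into C.
size 0: {}; under {} C still reaches {K,T} ∋ K.
size 1: {T}; under {T} C still reaches {K} ∋ K.
C↔K cannot be blocked by any observed set — no back-door set.
{X}: (i) intercepts every directed C→K path; (ii) no back-door C→{X}; (iii) {C} blocks every back-door {X}→K. Front-door holds.
P(K|do(C)) = Σ_{X} P(X|C) Σ_{C'} P(K|X,C')P(C').

P(K|do(C)): frontdoor, adjust for {X}.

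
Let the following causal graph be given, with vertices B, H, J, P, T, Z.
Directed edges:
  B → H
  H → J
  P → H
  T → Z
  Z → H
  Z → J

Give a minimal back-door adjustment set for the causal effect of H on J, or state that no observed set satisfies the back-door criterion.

desc(H)\{H}={J}; candidates ⊆ {B,P,T,Z}.
size 0: {}; under {} H still reaches {B,J,P,T,Z} ∋ J.
{Z}: H⊥J given {Z} in G with H→· removed — back-door holds.

H→J: minimal back-door set {Z}.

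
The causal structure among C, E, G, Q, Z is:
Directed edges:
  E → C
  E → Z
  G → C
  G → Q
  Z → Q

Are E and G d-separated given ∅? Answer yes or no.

Yes — E ⊥ G | ∅.

Bayes-Ball from E | ∅ reaches {C,Q,Z}.
G ∉ reach(E|∅) ⇒ E ⊥ G | ∅.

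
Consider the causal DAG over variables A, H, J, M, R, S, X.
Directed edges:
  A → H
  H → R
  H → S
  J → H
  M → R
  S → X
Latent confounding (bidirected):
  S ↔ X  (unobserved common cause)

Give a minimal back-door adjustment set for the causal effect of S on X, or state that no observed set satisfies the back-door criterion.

desc(S)\{S}={X}; candidates ⊆ {A,H,J,M,R}.
S↔X: latent back-door arc(s) into S.
size 0: {}; under {} S still reaches {A,H,J,R,X} ∋ X.
size 1: {A}, {H}, {J} …(+2); under {A} S still reaches {H,J,R,X} ∋ X.
size 2: {A,H}, {A,J}, {A,M} …(+7); under {A,H} S still reaches {X} ∋ X.
S↔X cannot be blocked by any observed set — no back-door set.

S→X: no observed back-door set.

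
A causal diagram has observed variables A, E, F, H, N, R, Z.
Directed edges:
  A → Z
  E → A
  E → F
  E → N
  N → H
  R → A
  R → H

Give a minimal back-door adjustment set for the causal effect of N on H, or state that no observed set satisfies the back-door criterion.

desc(N)\{N}={H}; candidates ⊆ {A,E,F,R,Z}.
∅: N⊥H given ∅ in G with N→· removed — back-door holds.

N→H: minimal back-door set ∅.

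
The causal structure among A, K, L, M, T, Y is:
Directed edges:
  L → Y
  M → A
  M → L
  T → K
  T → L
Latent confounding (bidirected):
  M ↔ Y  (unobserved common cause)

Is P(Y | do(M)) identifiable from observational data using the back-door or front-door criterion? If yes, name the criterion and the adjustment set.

desc(M)\{M}={A,L,Y}; candidates ⊆ {K,T}.
M↔Y: latent back-door arc(s) into M.
size 0: {}; under {} M still reaches {Y} ∋ Y.
size 1: {K}, {T}; under {K} M still reaches {Y} ∋ Y.
size 2: {K,T}; under {K,T} M still reaches {Y} ∋ Y.
M↔Y cannot be blocked by any observed set — no back-door set.
{L}: (i) intercepts every directed M→Y path; (ii) no back-door M→{L}; (iii) {M} blocks every back-door {L}→Y. Front-door holds.
P(Y|do(M)) = Σ_{L} P(L|M) Σ_{M'} P(Y|L,M')P(M').

P(Y|do(M)): frontdoor, adjust for {L}.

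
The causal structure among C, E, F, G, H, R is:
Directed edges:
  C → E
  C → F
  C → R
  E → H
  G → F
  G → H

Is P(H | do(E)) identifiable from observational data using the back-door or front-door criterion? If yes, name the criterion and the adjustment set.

desc(E)\{E}={H}; candidates ⊆ {C,F,G,R}.
∅: E⊥H given ∅ in G with E→· removed — back-door holds.
P(H|do(E)) = P(H|E) — no adjustment needed.

P(H|do(E)): backdoor, adjust for ∅.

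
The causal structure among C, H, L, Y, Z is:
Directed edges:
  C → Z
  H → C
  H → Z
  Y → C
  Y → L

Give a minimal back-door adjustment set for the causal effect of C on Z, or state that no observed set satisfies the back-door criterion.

desc(C)\{C}={Z}; candidates ⊆ {H,L,Y}.
size 0: {}; under {} C still reaches {H,L,Y,Z} ∋ Z.
{H}: C⊥Z given {H} in G with C→· removed — back-door holds.

C→Z: minimal back-door set {H}.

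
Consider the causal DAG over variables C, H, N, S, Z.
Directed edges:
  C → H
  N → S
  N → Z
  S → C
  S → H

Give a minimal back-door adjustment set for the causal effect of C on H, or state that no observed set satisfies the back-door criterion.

desc(C)\{C}={H}; candidates ⊆ {N,S,Z}.
size 0: {}; under {} C still reaches {H,N,S,Z} ∋ H.
{S}: C⊥H given {S} in G with C→· removed — back-door holds.

C→H: minimal back-door set {S}.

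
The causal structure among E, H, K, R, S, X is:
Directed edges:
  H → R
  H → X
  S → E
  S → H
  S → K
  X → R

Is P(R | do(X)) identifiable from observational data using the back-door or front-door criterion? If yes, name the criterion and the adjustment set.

desc(X)\{X}={R}; candidates ⊆ {E,H,K,S}.
size 0: {}; under {} X still reaches {E,H,K,R,S} ∋ R.
{H}: X⊥R given {H} in G with X→· removed — back-door holds.
P(R|do(X)) = Σ_{H} P(R|X,H)·P(H).

P(R|do(X)): backdoor, adjust for {H}.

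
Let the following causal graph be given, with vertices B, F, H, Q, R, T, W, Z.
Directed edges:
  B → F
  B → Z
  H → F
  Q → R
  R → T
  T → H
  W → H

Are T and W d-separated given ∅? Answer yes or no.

Bayes-Ball from T | ∅ reaches {F,H,Q,R}.
W ∉ reach(T|∅) ⇒ T ⊥ W | ∅.

Yes — T ⊥ W | ∅.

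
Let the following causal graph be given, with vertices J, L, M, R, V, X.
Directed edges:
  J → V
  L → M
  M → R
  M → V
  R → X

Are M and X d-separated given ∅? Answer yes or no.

No — M and X are d-connected given ∅.

Bayes-Ball from M | ∅ reaches {L,R,V,X}.
X ∈ reach(M|∅) ⇒ M ⊥̸ X | ∅.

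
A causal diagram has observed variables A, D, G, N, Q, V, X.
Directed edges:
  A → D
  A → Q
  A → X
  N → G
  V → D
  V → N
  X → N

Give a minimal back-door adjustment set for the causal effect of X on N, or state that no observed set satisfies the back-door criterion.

X→N: minimal back-door set ∅.

desc(X)\{X}={G,N}; candidates ⊆ {A,D,Q,V}.
∅: X⊥N given ∅ in G with X→· removed — back-door holds.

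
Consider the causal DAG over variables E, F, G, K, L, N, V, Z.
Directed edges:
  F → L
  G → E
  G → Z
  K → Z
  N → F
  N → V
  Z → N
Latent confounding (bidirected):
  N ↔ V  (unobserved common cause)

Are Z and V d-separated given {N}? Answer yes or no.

Bayes-Ball from Z | {N} reaches {E,G,K,V}.
V ∈ reach(Z|{N}) ⇒ Z ⊥̸ V | {N}.

No — Z and V are d-connected given {N}.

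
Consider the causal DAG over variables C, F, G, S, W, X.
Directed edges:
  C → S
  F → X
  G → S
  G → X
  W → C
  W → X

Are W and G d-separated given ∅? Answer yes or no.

Bayes-Ball from W | ∅ reaches {C,S,X}.
G ∉ reach(W|∅) ⇒ W ⊥ G | ∅.

Yes — W ⊥ G | ∅.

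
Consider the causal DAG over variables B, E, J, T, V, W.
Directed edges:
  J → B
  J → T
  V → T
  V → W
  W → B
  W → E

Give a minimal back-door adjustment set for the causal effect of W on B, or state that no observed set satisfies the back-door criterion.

desc(W)\{W}={B,E}; candidates ⊆ {J,T,V}.
∅: W⊥B given ∅ in G with W→· removed — back-door holds.

W→B: minimal back-door set ∅.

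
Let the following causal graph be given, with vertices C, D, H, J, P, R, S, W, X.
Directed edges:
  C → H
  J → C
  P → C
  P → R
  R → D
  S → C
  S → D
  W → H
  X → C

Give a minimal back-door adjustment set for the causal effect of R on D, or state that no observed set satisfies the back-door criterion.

R→D: minimal back-door set ∅.

desc(R)\{R}={D}; candidates ⊆ {C,H,J,P,S,W,X}.
∅: R⊥D given ∅ in G with R→· removed — back-door holds.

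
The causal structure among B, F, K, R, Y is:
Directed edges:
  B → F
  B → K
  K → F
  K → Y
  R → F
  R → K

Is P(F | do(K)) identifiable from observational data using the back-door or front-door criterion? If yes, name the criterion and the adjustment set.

P(F|do(K)): backdoor, adjust for {B, R}.

desc(K)\{K}={F,Y}; candidates ⊆ {B,R}.
size 0: {}; under {} K still reaches {B,F,R} ∋ F.
size 1: {B}, {R}; under {B} K still reaches {F,R} ∋ F.
{B,R}: K⊥F given {B,R} in G with K→· removed — back-door holds.
P(F|do(K)) = Σ_{B,R} P(F|K,B,R)·P(B,R).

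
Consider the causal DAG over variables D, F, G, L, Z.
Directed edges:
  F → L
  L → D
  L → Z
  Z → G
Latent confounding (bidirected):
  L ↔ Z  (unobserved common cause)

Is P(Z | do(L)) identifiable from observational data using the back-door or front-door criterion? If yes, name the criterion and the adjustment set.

desc(L)\{L}={D,G,Z}; candidates ⊆ {F}.
L↔Z: latent back-door arc(s) into L.
size 0: {}; under {} L still reaches {F,G,Z} ∋ Z.
size 1: {F}; under {F} L still reaches {G,Z} ∋ Z.
L↔Z cannot be blocked by any observed set — no back-door set.
No mediator lies on a directed L→…→Z path.
Neither criterion identifies P(Z|do(L)) in this graph.

P(Z|do(L)): not identifiable (no BD/FD set).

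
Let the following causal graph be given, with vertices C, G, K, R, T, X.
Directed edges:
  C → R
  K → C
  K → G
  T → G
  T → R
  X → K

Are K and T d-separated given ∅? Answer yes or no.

Bayes-Ball from K | ∅ reaches {C,G,R,X}.
T ∉ reach(K|∅) ⇒ K ⊥ T | ∅.

Yes — K ⊥ T | ∅.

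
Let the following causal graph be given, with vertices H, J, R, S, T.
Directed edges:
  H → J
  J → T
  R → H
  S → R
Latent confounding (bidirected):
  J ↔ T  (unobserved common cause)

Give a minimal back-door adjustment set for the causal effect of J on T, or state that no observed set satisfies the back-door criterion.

desc(J)\{J}={T}; candidates ⊆ {H,R,S}.
J↔T: latent back-door arc(s) into J.
size 0: {}; under {} J still reaches {H,R,S,T} ∋ T.
size 1: {H}, {R}, {S}; under {H} J still reaches {T} ∋ T.
size 2: {H,R}, {H,S}, {R,S}; under {H,R} J still reaches {T} ∋ T.
J↔T cannot be blocked by any observed set — no back-door set.

J→T: no observed back-door set.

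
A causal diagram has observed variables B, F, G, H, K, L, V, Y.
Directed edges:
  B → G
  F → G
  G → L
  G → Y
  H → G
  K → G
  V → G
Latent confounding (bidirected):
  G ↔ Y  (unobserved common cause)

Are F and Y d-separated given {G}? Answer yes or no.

No — F and Y are d-connected given {G}.

Bayes-Ball from F | {G} reaches {B,H,K,V,Y}.
Y ∈ reach(F|{G}) ⇒ F ⊥̸ Y | {G}.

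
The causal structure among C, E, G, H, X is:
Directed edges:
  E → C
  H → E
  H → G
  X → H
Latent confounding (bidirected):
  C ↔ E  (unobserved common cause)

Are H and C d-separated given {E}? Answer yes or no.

Bayes-Ball from H | {E} reaches {C,G,X}.
C ∈ reach(H|{E}) ⇒ H ⊥̸ C | {E}.

No — H and C are d-connected given {E}.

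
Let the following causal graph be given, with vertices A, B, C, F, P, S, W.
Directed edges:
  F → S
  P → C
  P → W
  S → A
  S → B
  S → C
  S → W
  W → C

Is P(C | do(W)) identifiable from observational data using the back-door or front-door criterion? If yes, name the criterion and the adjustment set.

desc(W)\{W}={C}; candidates ⊆ {A,B,F,P,S}.
size 0: {}; under {} W still reaches {A,B,C,F,P,S} ∋ C.
size 1: {A}, {B}, {F} …(+2); under {A} W still reaches {B,C,F,P,S} ∋ C.
{P,S}: W⊥C given {P,S} in G with W→· removed — back-door holds.
P(C|do(W)) = Σ_{P,S} P(C|W,P,S)·P(P,S).

P(C|do(W)): backdoor, adjust for {P, S}.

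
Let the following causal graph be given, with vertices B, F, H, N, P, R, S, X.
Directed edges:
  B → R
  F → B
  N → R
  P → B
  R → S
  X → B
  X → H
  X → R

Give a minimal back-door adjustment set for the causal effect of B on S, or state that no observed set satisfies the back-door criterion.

B→S: minimal back-door set {X}.

desc(B)\{B}={R,S}; candidates ⊆ {F,H,N,P,X}.
size 0: {}; under {} B still reaches {F,H,P,R,S,X} ∋ S.
{X}: B⊥S given {X} in G with B→· removed — back-door holds.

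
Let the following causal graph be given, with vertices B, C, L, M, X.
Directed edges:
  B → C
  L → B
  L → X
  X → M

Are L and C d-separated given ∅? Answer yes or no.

Bayes-Ball from L | ∅ reaches {B,C,M,X}.
C ∈ reach(L|∅) ⇒ L ⊥̸ C | ∅.

No — L and C are d-connected given ∅.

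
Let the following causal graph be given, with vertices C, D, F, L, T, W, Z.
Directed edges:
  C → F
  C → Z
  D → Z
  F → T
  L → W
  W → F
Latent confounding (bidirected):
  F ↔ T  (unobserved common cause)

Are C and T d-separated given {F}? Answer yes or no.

No — C and T are d-connected given {F}.

Bayes-Ball from C | {F} reaches {L,T,W,Z}.
T ∈ reach(C|{F}) ⇒ C ⊥̸ T | {F}.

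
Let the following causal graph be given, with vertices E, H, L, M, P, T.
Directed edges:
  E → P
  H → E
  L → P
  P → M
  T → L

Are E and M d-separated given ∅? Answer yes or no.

Bayes-Ball from E | ∅ reaches {H,M,P}.
M ∈ reach(E|∅) ⇒ E ⊥̸ M | ∅.

No — E and M are d-connected given ∅.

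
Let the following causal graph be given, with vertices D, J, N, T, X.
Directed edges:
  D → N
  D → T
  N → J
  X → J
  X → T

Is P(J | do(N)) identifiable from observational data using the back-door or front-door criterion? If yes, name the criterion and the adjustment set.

desc(N)\{N}={J}; candidates ⊆ {D,T,X}.
∅: N⊥J given ∅ in G with N→· removed — back-door holds.
P(J|do(N)) = P(J|N) — no adjustment needed.

P(J|do(N)): backdoor, adjust for ∅.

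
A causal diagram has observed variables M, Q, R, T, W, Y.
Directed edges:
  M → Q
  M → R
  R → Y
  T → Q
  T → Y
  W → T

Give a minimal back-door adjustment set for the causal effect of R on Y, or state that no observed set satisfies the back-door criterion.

desc(R)\{R}={Y}; candidates ⊆ {M,Q,T,W}.
∅: R⊥Y given ∅ in G with R→· removed — back-door holds.

R→Y: minimal back-door set ∅.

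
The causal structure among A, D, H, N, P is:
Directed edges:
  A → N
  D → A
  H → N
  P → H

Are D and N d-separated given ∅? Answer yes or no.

Bayes-Ball from D | ∅ reaches {A,N}.
N ∈ reach(D|∅) ⇒ D ⊥̸ N | ∅.

No — D and N are d-connected given ∅.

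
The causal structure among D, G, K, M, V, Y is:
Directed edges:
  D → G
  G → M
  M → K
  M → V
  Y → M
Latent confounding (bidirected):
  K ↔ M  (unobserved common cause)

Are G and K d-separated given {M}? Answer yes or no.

Bayes-Ball from G | {M} reaches {D,K,Y}.
K ∈ reach(G|{M}) ⇒ G ⊥̸ K | {M}.

No — G and K are d-connected given {M}.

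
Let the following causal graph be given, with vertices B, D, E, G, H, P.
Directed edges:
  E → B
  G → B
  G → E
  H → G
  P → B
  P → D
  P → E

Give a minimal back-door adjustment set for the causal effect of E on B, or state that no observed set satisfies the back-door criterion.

desc(E)\{E}={B}; candidates ⊆ {D,G,H,P}.
size 0: {}; under {} E still reaches {B,D,G,H,P} ∋ B.
size 1: {D}, {G}, {H} …(+1); under {D} E still reaches {B,G,H,P} ∋ B.
{G,P}: E⊥B given {G,P} in G with E→· removed — back-door holds.

E→B: minimal back-door set {G, P}.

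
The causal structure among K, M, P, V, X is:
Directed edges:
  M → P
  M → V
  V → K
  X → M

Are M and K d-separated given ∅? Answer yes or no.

Bayes-Ball from M | ∅ reaches {K,P,V,X}.
K ∈ reach(M|∅) ⇒ M ⊥̸ K | ∅.

No — M and K are d-connected given ∅.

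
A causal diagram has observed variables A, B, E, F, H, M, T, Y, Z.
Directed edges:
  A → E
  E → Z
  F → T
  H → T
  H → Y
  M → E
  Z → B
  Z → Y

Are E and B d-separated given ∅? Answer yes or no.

No — E and B are d-connected given ∅.

Bayes-Ball from E | ∅ reaches {A,B,M,Y,Z}.
B ∈ reach(E|∅) ⇒ E ⊥̸ B | ∅.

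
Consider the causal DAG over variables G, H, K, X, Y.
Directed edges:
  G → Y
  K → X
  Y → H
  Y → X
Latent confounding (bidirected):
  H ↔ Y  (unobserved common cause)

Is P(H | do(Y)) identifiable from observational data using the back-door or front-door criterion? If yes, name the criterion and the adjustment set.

desc(Y)\{Y}={H,X}; candidates ⊆ {G,K}.
Y↔H: latent back-door arc(s) into Y.
size 0: {}; under {} Y still reaches {G,H} ∋ H.
size 1: {G}, {K}; under {G} Y still reaches {H} ∋ H.
size 2: {G,K}; under {G,K} Y still reaches {H} ∋ H.
Y↔H cannot be blocked by any observed set — no back-door set.
No mediator lies on a directed Y→…→H path.
Neither criterion identifies P(H|do(Y)) in this graph.

P(H|do(Y)): not identifiable (no BD/FD set).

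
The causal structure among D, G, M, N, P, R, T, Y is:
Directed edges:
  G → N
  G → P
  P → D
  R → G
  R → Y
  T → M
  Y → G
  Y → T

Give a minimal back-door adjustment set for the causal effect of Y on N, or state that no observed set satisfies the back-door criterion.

desc(Y)\{Y}={D,G,M,N,P,T}; candidates ⊆ {R}.
size 0: {}; under {} Y still reaches {D,G,N,P,R} ∋ N.
{R}: Y⊥N given {R} in G with Y→· removed — back-door holds.

Y→N: minimal back-door set {R}.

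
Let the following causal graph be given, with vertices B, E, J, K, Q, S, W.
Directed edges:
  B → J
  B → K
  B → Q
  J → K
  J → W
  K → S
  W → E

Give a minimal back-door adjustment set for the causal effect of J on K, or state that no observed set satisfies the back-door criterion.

J→K: minimal back-door set {B}.

desc(J)\{J}={E,K,S,W}; candidates ⊆ {B,Q}.
size 0: {}; under {} J still reaches {B,K,Q,S} ∋ K.
{B}: J⊥K given {B} in G with J→· removed — back-door holds.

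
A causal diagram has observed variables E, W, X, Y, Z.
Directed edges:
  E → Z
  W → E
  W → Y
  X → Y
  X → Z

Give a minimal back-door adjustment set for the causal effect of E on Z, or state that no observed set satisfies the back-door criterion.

desc(E)\{E}={Z}; candidates ⊆ {W,X,Y}.
∅: E⊥Z given ∅ in G with E→· removed — back-door holds.

E→Z: minimal back-door set ∅.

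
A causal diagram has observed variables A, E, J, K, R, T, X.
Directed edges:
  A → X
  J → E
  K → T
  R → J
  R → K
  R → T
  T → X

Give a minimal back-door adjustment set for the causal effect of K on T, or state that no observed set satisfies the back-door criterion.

K→T: minimal back-door set {R}.

desc(K)\{K}={T,X}; candidates ⊆ {A,E,J,R}.
size 0: {}; under {} K still reaches {E,J,R,T,X} ∋ T.
{R}: K⊥T given {R} in G with K→· removed — back-door holds.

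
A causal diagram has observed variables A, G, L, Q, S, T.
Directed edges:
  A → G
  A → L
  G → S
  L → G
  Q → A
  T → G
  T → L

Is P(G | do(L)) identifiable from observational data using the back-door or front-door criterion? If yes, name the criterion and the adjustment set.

desc(L)\{L}={G,S}; candidates ⊆ {A,Q,T}.
size 0: {}; under {} L still reaches {A,G,Q,S,T} ∋ G.
size 1: {A}, {Q}, {T}; under {A} L still reaches {G,S,T} ∋ G.
{A,T}: L⊥G given {A,T} in G with L→· removed — back-door holds.
P(G|do(L)) = Σ_{A,T} P(G|L,A,T)·P(A,T).

P(G|do(L)): backdoor, adjust for {A, T}.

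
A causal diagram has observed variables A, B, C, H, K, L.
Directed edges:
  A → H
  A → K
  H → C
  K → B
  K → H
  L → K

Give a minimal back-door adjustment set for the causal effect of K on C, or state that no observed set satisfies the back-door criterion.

K→C: minimal back-door set {A}.

desc(K)\{K}={B,C,H}; candidates ⊆ {A,L}.
size 0: {}; under {} K still reaches {A,C,H,L} ∋ C.
{A}: K⊥C given {A} in G with K→· removed — back-door holds.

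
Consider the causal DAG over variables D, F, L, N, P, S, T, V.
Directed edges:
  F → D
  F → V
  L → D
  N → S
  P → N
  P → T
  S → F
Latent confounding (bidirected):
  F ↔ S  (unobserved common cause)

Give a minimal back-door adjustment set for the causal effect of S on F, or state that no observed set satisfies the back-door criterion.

S→F: no observed back-door set.

desc(S)\{S}={D,F,V}; candidates ⊆ {L,N,P,T}.
S↔F: latent back-door arc(s) into S.
size 0: {}; under {} S still reaches {D,F,N,P,T,V} ∋ F.
size 1: {L}, {N}, {P} …(+1); under {L} S still reaches {D,F,N,P,T,V} ∋ F.
size 2: {L,N}, {L,P}, {L,T} …(+3); under {L,N} S still reaches {D,F,V} ∋ F.
S↔F cannot be blocked by any observed set — no back-door set.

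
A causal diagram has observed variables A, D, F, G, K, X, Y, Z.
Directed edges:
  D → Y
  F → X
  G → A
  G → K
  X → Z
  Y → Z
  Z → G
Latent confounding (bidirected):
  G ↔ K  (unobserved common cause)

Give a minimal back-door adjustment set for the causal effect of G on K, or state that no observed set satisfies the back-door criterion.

G→K: no observed back-door set.

desc(G)\{G}={A,K}; candidates ⊆ {D,F,X,Y,Z}.
G↔K: latent back-door arc(s) into G.
size 0: {}; under {} G still reaches {D,F,K,X,Y,Z} ∋ K.
size 1: {D}, {F}, {X} …(+2); under {D} G still reaches {F,K,X,Y,Z} ∋ K.
size 2: {D,F}, {D,X}, {D,Y} …(+7); under {D,F} G still reaches {K,X,Y,Z} ∋ K.
G↔K cannot be blocked by any observed set — no back-door set.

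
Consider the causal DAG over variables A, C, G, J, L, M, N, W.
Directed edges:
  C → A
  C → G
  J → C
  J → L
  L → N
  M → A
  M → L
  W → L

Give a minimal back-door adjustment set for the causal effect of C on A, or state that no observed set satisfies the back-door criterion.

desc(C)\{C}={A,G}; candidates ⊆ {J,L,M,N,W}.
∅: C⊥A given ∅ in G with C→· removed — back-door holds.

C→A: minimal back-door set ∅.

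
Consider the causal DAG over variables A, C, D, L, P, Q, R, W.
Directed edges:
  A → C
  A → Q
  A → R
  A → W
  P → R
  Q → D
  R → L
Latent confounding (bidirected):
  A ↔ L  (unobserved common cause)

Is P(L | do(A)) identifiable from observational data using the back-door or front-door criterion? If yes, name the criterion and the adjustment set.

desc(A)\{A}={C,D,L,Q,R,W}; candidates ⊆ {P}.
A↔L: latent back-door arc(s) into A.
size 0: {}; under {} A still reaches {L} ∋ L.
size 1: {P}; under {P} A still reaches {L} ∋ L.
A↔L cannot be blocked by any observed set — no back-door set.
{R}: (i) intercepts every directed A→L path; (ii) no back-door A→{R}; (iii) {A} blocks every back-door {R}→L. Front-door holds.
P(L|do(A)) = Σ_{R} P(R|A) Σ_{A'} P(L|R,A')P(A').

P(L|do(A)): frontdoor, adjust for {R}.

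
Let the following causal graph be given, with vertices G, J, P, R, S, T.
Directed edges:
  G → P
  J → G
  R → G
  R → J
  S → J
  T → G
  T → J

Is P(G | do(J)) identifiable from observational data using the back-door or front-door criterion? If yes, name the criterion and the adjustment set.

desc(J)\{J}={G,P}; candidates ⊆ {R,S,T}.
size 0: {}; under {} J still reaches {G,P,R,S,T} ∋ G.
size 1: {R}, {S}, {T}; under {R} J still reaches {G,P,S,T} ∋ G.
{R,T}: J⊥G given {R,T} in G with J→· removed — back-door holds.
P(G|do(J)) = Σ_{R,T} P(G|J,R,T)·P(R,T).

P(G|do(J)): backdoor, adjust for {R, T}.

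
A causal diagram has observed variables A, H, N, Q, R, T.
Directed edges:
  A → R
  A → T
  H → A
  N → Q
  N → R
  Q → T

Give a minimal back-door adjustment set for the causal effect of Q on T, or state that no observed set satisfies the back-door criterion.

desc(Q)\{Q}={T}; candidates ⊆ {A,H,N,R}.
∅: Q⊥T given ∅ in G with Q→· removed — back-door holds.

Q→T: minimal back-door set ∅.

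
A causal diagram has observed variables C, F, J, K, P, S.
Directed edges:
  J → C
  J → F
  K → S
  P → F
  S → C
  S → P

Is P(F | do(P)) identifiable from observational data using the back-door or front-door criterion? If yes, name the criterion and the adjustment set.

desc(P)\{P}={F}; candidates ⊆ {C,J,K,S}.
∅: P⊥F given ∅ in G with P→· removed — back-door holds.
P(F|do(P)) = P(F|P) — no adjustment needed.

P(F|do(P)): backdoor, adjust for ∅.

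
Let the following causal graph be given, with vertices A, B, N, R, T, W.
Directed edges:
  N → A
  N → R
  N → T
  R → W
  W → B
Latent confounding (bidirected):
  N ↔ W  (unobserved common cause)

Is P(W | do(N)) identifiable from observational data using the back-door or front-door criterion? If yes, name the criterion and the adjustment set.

desc(N)\{N}={A,B,R,T,W}; candidates ⊆ {—}.
N↔W: latent back-door arc(s) into N.
size 0: {}; under {} N still reaches {B,W} ∋ W.
N↔W cannot be blocked by any observed set — no back-door set.
{R}: (i) intercepts every directed N→W path; (ii) no back-door N→{R}; (iii) {N} blocks every back-door {R}→W. Front-door holds.
P(W|do(N)) = Σ_{R} P(R|N) Σ_{N'} P(W|R,N')P(N').

P(W|do(N)): frontdoor, adjust for {R}.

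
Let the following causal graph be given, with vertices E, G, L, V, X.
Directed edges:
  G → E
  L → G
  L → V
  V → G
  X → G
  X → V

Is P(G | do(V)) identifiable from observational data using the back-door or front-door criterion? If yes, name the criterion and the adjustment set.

desc(V)\{V}={E,G}; candidates ⊆ {L,X}.
size 0: {}; under {} V still reaches {E,G,L,X} ∋ G.
size 1: {L}, {X}; under {L} V still reaches {E,G,X} ∋ G.
{L,X}: V⊥G given {L,X} in G with V→· removed — back-door holds.
P(G|do(V)) = Σ_{L,X} P(G|V,L,X)·P(L,X).

P(G|do(V)): backdoor, adjust for {L, X}.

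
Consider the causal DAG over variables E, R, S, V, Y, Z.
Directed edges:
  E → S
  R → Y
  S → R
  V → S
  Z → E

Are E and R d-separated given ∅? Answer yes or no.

No — E and R are d-connected given ∅.

Bayes-Ball from E | ∅ reaches {R,S,Y,Z}.
R ∈ reach(E|∅) ⇒ E ⊥̸ R | ∅.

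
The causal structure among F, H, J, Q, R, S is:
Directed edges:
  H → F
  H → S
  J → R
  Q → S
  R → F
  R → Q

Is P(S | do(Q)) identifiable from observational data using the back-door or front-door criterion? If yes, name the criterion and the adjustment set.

P(S|do(Q)): backdoor, adjust for ∅.

desc(Q)\{Q}={S}; candidates ⊆ {F,H,J,R}.
∅: Q⊥S given ∅ in G with Q→· removed — back-door holds.
P(S|do(Q)) = P(S|Q) — no adjustment needed.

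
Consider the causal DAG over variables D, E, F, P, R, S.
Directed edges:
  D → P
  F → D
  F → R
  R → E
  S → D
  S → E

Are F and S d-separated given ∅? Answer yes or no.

Yes — F ⊥ S | ∅.

Bayes-Ball from F | ∅ reaches {D,E,P,R}.
S ∉ reach(F|∅) ⇒ F ⊥ S | ∅.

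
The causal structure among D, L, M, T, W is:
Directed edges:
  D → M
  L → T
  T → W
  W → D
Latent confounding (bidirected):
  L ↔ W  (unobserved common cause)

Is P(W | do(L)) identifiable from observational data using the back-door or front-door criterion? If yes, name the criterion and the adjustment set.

P(W|do(L)): frontdoor, adjust for {T}.

desc(L)\{L}={D,M,T,W}; candidates ⊆ {—}.
L↔W: latent back-door arc(s) into L.
size 0: {}; under {} L still reaches {D,M,W} ∋ W.
L↔W cannot be blocked by any observed set — no back-door set.
{T}: (i) intercepts every directed L→W path; (ii) no back-door L→{T}; (iii) {L} blocks every back-door {T}→W. Front-door holds.
P(W|do(L)) = Σ_{T} P(T|L) Σ_{L'} P(W|T,L')P(L').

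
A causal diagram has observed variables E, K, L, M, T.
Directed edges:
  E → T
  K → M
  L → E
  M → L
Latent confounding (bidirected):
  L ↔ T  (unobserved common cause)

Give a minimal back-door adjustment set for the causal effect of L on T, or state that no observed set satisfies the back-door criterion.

desc(L)\{L}={E,T}; candidates ⊆ {K,M}.
L↔T: latent back-door arc(s) into L.
size 0: {}; under {} L still reaches {K,M,T} ∋ T.
size 1: {K}, {M}; under {K} L still reaches {M,T} ∋ T.
size 2: {K,M}; under {K,M} L still reaches {T} ∋ T.
L↔T cannot be blocked by any observed set — no back-door set.

L→T: no observed back-door set.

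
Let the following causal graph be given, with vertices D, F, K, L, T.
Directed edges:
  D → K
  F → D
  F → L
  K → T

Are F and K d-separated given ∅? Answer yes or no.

Bayes-Ball from F | ∅ reaches {D,K,L,T}.
K ∈ reach(F|∅) ⇒ F ⊥̸ K | ∅.

No — F and K are d-connected given ∅.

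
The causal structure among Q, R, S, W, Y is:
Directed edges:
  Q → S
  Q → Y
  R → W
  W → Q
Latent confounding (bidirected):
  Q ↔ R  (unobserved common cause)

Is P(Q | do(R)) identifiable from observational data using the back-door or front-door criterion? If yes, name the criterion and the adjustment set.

P(Q|do(R)): frontdoor, adjust for {W}.

desc(R)\{R}={Q,S,W,Y}; candidates ⊆ {—}.
R↔Q: latent back-door arc(s) into R.
size 0: {}; under {} R still reaches {Q,S,Y} ∋ Q.
R↔Q cannot be blocked by any observed set — no back-door set.
{W}: (i) intercepts every directed R→Q path; (ii) no back-door R→{W}; (iii) {R} blocks every back-door {W}→Q. Front-door holds.
P(Q|do(R)) = Σ_{W} P(W|R) Σ_{R'} P(Q|W,R')P(R').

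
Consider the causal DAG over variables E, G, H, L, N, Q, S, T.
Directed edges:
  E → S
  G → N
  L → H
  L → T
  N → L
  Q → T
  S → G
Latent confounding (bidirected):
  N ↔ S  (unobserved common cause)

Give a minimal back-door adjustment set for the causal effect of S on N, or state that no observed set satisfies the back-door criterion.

desc(S)\{S}={G,H,L,N,T}; candidates ⊆ {E,Q}.
S↔N: latent back-door arc(s) into S.
size 0: {}; under {} S still reaches {E,H,L,N,T} ∋ N.
size 1: {E}, {Q}; under {E} S still reaches {H,L,N,T} ∋ N.
size 2: {E,Q}; under {E,Q} S still reaches {H,L,N,T} ∋ N.
S↔N cannot be blocked by any observed set — no back-door set.

S→N: no observed back-door set.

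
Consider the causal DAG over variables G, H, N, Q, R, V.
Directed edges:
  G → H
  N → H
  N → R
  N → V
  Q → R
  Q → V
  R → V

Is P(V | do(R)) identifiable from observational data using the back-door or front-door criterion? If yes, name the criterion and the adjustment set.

P(V|do(R)): backdoor, adjust for {N, Q}.

desc(R)\{R}={V}; candidates ⊆ {G,H,N,Q}.
size 0: {}; under {} R still reaches {H,N,Q,V} ∋ V.
size 1: {G}, {H}, {N} …(+1); under {G} R still reaches {H,N,Q,V} ∋ V.
{N,Q}: R⊥V given {N,Q} in G with R→· removed — back-door holds.
P(V|do(R)) = Σ_{N,Q} P(V|R,N,Q)·P(N,Q).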